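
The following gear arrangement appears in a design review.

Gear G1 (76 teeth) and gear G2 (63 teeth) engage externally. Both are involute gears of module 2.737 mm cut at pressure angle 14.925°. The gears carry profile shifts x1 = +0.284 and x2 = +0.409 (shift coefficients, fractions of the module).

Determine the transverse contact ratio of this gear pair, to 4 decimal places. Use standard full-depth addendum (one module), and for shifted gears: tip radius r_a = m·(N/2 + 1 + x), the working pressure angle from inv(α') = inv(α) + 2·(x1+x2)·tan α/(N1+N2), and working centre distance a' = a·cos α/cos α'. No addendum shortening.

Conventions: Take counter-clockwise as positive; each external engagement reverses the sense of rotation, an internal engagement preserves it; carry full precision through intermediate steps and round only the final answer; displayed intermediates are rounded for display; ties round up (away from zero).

class = single-mesh tooth geometry [involute pair 76T × 63T, m = 2.737]
base radii: r_b1 = 100.497232, r_b2 = 83.306916
tip radii: r_a1 = 107.520308, r_a2 = 90.071933
inv(α') = inv(14.925°) + 2·(+0.284+0.409)·tan α/(76+63) = 0.00871411  ⇒  α' = 16.80730°
a' = a·cos α / cos α' = 190.2215·cos 14.925°/cos 16.80730° = 192.006142
action lengths: √(r_a1²−r_b1²) = 38.222022, √(r_a2²−r_b2²) = 34.247786
base pitch p_b = π·m·cos α = 8.308457
CR = (38.222022 + 34.247786 − 192.006142·sin 16.80730°)/8.308457 = 2.040150
contact ratio ≈ 2.0402

2.0402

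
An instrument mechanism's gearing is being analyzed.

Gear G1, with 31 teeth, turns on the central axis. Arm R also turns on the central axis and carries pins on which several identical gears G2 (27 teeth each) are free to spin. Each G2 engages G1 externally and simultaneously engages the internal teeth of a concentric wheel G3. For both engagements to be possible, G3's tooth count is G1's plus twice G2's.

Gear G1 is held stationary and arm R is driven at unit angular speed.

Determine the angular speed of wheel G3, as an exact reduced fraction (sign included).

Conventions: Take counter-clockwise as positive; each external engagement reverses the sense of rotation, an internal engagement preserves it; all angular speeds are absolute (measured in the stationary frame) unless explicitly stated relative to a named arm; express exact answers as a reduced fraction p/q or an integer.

class = planetary set [G3 = 31+2·27 = 85; Willis about the carrier]
ring teeth: 31 + 2·27 = 85
31(ω_sun−ω_arm) = −85(ω_ring−ω_arm),  ω_sun = 0, ω_arm = 1
ω_ring = 1 − (31/85)(0−1) = 116/85
exact speed ratio = 116/85

116/85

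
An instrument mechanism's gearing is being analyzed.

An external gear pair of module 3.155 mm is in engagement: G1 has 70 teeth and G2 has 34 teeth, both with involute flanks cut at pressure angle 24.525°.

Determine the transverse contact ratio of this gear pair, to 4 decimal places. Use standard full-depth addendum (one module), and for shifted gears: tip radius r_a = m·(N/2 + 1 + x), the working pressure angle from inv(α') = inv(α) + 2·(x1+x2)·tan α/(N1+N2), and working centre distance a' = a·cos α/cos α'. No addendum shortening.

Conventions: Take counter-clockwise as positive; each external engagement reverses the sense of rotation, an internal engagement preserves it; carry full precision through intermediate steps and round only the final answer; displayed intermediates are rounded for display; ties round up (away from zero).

single-mesh involute tooth geometry (70T engaging 34T at module 3.155)
base radii: r_b1 = 100.462483, r_b2 = 48.796063
tip radii: r_a1 = 113.580000, r_a2 = 56.790000
no profile shift: α' = α, a' = a
action lengths: √(r_a1²−r_b1²) = 52.987790, √(r_a2²−r_b2²) = 29.052510
base pitch p_b = π·m·cos α = 9.017491
CR = (52.987790 + 29.052510 − 164.060000·sin 24.52500°)/9.017491 = 1.545950
contact ratio ≈ 1.5460

1.5460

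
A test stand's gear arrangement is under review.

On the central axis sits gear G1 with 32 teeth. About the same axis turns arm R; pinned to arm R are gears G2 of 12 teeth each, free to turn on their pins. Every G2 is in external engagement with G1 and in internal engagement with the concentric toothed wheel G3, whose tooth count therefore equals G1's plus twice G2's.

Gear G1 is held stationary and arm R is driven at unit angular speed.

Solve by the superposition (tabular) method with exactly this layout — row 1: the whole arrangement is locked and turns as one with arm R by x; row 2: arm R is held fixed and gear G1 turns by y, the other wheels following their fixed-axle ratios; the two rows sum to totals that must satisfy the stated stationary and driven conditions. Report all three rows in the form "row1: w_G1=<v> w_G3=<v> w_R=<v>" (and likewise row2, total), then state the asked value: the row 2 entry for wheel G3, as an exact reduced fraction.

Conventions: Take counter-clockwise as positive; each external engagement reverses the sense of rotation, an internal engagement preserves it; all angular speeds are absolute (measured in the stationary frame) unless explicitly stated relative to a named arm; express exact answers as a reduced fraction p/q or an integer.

recognized (axles ride arm R): planetary set, 32/12/56 teeth
row 1: whole set turns with the arm by x
superposition row 2 [arm held]: sun y, ring −(32/56)·y, arm 0
boundary: total ω_sun = x + y = 0 and total ω_arm = x = 1  ⇒  y = -1, x = 1
row 2 ring = −(32/56)·(-1) = 4/7
totals (row 1 + row 2): sun 1 + (-1) = 0, ring 1 + 4/7 = 11/7, arm 1 + 0 = 1
asked cell (row2, ring) = 4/7

row1: w_G1=1 w_G3=1 w_R=1
row2: w_G1=-1 w_G3=4/7 w_R=0
total: w_G1=0 w_G3=11/7 w_R=1
asked value: 4/7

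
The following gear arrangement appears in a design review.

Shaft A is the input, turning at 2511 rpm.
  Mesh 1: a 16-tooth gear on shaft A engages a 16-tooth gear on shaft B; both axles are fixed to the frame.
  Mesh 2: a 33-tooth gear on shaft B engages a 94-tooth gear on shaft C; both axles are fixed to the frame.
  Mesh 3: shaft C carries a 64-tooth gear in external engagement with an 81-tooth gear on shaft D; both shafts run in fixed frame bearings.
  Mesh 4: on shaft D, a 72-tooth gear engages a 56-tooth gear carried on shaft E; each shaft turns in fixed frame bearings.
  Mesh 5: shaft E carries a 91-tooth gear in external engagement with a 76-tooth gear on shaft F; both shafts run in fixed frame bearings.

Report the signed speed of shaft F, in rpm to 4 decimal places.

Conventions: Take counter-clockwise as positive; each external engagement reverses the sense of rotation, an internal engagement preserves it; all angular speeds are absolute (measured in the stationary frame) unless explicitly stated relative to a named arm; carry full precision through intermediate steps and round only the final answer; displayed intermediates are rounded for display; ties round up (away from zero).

recognized (6 fixed axles, 5 meshes): fixed-axis compound train
mesh 1 [16T→16T]: ω = 2511.0000×16/16 = 2511.0000 rpm, sense flips to −
mesh 2 [33T→94T]: ω = 2511.0000×33/94 = 881.5213 rpm, sense flips to +
mesh 3 [64T→81T]: ω = 881.5213×64/81 = 696.5106 rpm, sense flips to −
mesh 4 [72T→56T]: ω = 696.5106×72/56 = 895.5137 rpm, sense flips to +
mesh 5 [91T→76T]: ω = 895.5137×91/76 = 1072.2598 rpm, sense flips to −
signed output speed = -1072.2598 rpm

-1072.2598 rpm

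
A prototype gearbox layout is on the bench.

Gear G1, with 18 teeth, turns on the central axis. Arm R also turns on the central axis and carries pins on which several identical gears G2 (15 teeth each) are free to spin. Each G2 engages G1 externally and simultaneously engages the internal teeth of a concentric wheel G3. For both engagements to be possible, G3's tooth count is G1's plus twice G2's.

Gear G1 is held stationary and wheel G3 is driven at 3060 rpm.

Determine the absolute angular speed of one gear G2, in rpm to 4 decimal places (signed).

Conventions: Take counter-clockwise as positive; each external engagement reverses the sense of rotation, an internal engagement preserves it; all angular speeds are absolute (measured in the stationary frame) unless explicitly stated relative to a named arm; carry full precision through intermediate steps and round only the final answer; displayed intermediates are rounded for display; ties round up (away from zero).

+4896.0000 rpm

class = planetary set [G3 = 18+2·15 = 48; Willis about the carrier]
normalise by the input: solve with ω_ring = 1, then scale by 3060 rpm
ring teeth: 18 + 2·15 = 48
18(ω_sun−ω_arm) = −48(ω_ring−ω_arm),  ω_sun = 0, ω_ring = 1
18(0−ω_arm) = −48(1−ω_arm)  ⇒  66·ω_arm = 48  ⇒  ω_arm = 8/11
sun–planet mesh: 18·(0−8/11) = −15·(ω_p−ω_arm)  ⇒  ω_p−ω_arm = 48/55
ω_p = 8/11 + 48/55 = 8/5
scale: ω_p = 8/5 × 3060 rpm = +4896.0000 rpm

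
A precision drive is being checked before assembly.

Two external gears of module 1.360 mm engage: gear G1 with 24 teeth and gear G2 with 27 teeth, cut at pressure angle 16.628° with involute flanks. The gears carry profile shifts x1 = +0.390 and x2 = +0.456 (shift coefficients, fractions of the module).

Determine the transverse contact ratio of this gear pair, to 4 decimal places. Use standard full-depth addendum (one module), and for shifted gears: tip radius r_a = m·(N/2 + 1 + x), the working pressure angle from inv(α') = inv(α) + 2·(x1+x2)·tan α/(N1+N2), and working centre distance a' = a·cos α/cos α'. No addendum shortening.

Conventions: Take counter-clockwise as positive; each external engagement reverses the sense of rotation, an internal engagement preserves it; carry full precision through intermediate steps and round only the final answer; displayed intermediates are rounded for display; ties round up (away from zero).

single-mesh involute tooth geometry (24T engaging 27T at module 1.360)
base radii: r_b1 = 15.637544, r_b2 = 17.592237
tip radii: r_a1 = 18.210400, r_a2 = 20.340160
inv(α') = inv(16.628°) + 2·(+0.390+0.456)·tan α/(24+27) = 0.01833979  ⇒  α' = 21.37929°
a' = a·cos α / cos α' = 34.6800·cos 16.628°/cos 21.37929° = 35.685375
action lengths: √(r_a1²−r_b1²) = 9.331982, √(r_a2²−r_b2²) = 10.209569
base pitch p_b = π·m·cos α = 4.093899
CR = (9.331982 + 10.209569 − 35.685375·sin 21.37929°)/4.093899 = 1.595740
contact ratio ≈ 1.5957

1.5957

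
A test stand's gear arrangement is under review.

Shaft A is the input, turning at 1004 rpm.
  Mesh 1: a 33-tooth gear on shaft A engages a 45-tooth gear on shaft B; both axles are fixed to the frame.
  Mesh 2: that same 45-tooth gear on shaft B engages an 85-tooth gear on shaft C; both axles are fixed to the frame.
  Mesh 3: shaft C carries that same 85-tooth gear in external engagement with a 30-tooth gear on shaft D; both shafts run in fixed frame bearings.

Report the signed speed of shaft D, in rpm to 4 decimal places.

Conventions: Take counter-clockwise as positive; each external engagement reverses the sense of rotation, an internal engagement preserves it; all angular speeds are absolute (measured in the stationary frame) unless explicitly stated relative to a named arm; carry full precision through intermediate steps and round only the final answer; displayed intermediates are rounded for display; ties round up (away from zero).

-1104.4000 rpm

recognized (4 fixed axles, 3 meshes): fixed-axis compound train
mesh 1 [33T→45T]: ω = 1004.0000×33/45 = 736.2667 rpm, sense flips to −
mesh 2 [45T→85T]: ω = 736.2667×45/85 = 389.7882 rpm, sense flips to +
mesh 3 [85T→30T]: ω = 389.7882×85/30 = 1104.4000 rpm, sense flips to −
signed output speed = -1104.4000 rpm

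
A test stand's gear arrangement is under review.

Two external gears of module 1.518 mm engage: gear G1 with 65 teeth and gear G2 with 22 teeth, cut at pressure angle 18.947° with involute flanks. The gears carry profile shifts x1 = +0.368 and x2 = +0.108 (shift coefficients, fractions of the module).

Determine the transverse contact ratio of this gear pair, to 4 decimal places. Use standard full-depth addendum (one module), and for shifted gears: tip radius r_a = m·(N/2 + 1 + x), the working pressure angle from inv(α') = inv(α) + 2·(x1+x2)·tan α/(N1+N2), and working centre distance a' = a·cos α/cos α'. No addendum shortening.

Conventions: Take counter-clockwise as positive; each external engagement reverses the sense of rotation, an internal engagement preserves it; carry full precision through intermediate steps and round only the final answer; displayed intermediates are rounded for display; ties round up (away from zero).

1.6620

single-mesh involute tooth geometry (65T engaging 22T at module 1.518)
base radii: r_b1 = 46.661997, r_b2 = 15.793291
tip radii: r_a1 = 51.411624, r_a2 = 18.379944
inv(α') = inv(18.947°) + 2·(+0.368+0.108)·tan α/(65+22) = 0.01636221  ⇒  α' = 20.61003°
a' = a·cos α / cos α' = 66.0330·cos 18.947°/cos 20.61003° = 66.725882
action lengths: √(r_a1²−r_b1²) = 21.582705, √(r_a2²−r_b2²) = 9.401824
base pitch p_b = π·m·cos α = 4.510553
CR = (21.582705 + 9.401824 − 66.725882·sin 20.61003°)/4.510553 = 1.662025
contact ratio ≈ 1.6620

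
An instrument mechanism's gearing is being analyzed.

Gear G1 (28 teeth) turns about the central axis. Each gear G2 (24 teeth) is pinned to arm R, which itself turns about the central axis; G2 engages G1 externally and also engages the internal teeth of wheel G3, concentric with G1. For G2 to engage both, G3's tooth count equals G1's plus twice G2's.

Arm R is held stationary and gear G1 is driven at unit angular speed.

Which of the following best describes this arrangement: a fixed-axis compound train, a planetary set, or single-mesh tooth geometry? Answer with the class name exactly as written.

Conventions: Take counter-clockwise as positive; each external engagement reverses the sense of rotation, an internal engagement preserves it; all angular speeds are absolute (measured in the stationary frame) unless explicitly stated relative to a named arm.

topology: planetary set — G1 28T / G2 24T / G3 76T, arm = carrier (Willis)
classification: planetary set

planetary set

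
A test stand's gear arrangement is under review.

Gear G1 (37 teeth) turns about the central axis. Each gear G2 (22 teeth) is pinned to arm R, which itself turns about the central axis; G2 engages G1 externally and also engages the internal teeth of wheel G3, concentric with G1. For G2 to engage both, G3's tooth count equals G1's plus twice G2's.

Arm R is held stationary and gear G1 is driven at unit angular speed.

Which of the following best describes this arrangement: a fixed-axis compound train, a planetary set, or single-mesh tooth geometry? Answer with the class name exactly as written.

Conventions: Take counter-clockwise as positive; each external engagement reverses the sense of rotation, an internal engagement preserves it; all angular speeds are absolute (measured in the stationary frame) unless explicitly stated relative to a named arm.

planetary set

topology: planetary set — G1 37T / G2 22T / G3 81T, arm = carrier (Willis)
classification: planetary set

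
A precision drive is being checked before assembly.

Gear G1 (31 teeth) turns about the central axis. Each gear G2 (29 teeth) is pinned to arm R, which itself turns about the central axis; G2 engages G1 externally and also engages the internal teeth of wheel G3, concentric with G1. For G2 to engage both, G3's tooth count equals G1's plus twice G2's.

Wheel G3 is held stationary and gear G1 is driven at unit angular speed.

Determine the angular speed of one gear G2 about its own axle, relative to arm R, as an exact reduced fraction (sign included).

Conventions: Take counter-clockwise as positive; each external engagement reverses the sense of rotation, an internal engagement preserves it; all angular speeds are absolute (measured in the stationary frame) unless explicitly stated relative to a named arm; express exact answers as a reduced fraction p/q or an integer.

-2759/3480

class = planetary set [G3 = 31+2·29 = 89; Willis about the carrier]
ring teeth: 31 + 2·29 = 89
31(ω_sun−ω_arm) = −89(ω_ring−ω_arm),  ω_ring = 0, ω_sun = 1
31(1−ω_arm) = −89(0−ω_arm)  ⇒  120·ω_arm = 31  ⇒  ω_arm = 31/120
sun–planet mesh: 31·(1−31/120) = −29·(ω_p−ω_arm)  ⇒  ω_p−ω_arm = -2759/3480
exact speed ratio = -2759/3480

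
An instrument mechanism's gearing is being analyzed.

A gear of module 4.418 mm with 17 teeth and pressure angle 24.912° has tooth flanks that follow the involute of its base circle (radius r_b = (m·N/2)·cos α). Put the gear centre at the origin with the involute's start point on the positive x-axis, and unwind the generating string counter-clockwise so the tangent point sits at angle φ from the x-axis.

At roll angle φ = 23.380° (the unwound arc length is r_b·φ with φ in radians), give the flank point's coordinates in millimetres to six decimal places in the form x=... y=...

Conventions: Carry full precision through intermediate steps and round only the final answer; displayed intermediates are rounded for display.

x=36.777556 y=0.758624

topology: single-mesh involute geometry — m = 4.418, N = 17
pitch radius r_p = m·N/2 = 4.418·17/2 = 37.553000
base radius r_b = r_p·cos α = 37.553000·cos 24.912° = 34.058912
roll angle φ = 23.380° = 0.40805798 rad
x = r_b·(cos φ + φ·sin φ) = 36.777556
y = r_b·(sin φ − φ·cos φ) = 0.758624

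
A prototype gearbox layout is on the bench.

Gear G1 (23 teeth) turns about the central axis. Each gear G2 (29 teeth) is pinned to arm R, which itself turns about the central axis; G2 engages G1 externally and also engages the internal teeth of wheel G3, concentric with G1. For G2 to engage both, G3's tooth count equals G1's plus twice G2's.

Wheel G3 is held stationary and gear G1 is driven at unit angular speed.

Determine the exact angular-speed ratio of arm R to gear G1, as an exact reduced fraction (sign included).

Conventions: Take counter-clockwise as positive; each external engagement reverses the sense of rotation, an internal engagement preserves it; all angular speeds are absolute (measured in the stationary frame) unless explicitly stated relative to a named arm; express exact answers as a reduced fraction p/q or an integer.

23/104

topology: planetary set — G1 23T / G2 29T / G3 81T, arm = carrier (Willis)
ring teeth: 23 + 2·29 = 81
23(ω_sun−ω_arm) = −81(ω_ring−ω_arm),  ω_ring = 0, ω_sun = 1
23(1−ω_arm) = −81(0−ω_arm)  ⇒  104·ω_arm = 23  ⇒  ω_arm = 23/104
ω_out/ω_in = 23/104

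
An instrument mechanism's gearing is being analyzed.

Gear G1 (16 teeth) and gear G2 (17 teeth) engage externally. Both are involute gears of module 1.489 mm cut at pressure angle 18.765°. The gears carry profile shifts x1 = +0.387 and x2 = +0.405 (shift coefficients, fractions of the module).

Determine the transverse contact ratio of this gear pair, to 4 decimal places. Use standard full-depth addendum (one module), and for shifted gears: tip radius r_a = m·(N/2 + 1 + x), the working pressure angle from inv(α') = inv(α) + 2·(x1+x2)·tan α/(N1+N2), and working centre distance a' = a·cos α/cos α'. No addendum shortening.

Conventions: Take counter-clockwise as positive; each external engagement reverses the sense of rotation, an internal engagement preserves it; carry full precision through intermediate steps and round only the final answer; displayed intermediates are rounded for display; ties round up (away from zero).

class = single-mesh tooth geometry [involute pair 16T × 17T, m = 1.489]
base radii: r_b1 = 11.278829, r_b2 = 11.983756
tip radii: r_a1 = 13.977243, r_a2 = 14.748545
inv(α') = inv(18.765°) + 2·(+0.387+0.405)·tan α/(16+17) = 0.02854304  ⇒  α' = 24.61592°
a' = a·cos α / cos α' = 24.5685·cos 18.765°/cos 24.61592° = 25.588013
action lengths: √(r_a1²−r_b1²) = 8.255383, √(r_a2²−r_b2²) = 8.597045
base pitch p_b = π·m·cos α = 4.429186
CR = (8.255383 + 8.597045 − 25.588013·sin 24.61592°)/4.429186 = 1.398488
contact ratio ≈ 1.3985

1.3985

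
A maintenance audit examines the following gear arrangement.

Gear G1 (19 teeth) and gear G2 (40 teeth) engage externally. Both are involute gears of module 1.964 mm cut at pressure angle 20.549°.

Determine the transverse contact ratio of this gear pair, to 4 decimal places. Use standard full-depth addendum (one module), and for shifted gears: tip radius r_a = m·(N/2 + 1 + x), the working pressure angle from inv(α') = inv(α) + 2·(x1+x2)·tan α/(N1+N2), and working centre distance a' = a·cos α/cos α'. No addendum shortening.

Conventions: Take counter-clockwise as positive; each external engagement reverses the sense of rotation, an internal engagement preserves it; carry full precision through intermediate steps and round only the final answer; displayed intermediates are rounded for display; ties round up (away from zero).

topology: single-mesh involute geometry — m = 1.964, 19T/40T pair
base radii: r_b1 = 17.470835, r_b2 = 36.780706
tip radii: r_a1 = 20.622000, r_a2 = 41.244000
no profile shift: α' = α, a' = a
action lengths: √(r_a1²−r_b1²) = 10.956131, √(r_a2²−r_b2²) = 18.661383
base pitch p_b = π·m·cos α = 5.777500
CR = (10.956131 + 18.661383 − 57.938000·sin 20.54900°)/5.777500 = 1.606369
contact ratio ≈ 1.6064

1.6064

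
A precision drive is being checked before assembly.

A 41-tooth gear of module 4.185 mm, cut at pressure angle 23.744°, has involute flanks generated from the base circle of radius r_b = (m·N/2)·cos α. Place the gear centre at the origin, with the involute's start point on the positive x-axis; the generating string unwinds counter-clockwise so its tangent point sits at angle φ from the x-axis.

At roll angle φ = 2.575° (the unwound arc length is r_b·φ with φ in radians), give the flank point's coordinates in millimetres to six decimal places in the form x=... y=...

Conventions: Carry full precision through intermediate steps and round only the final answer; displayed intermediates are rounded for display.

class = single-mesh tooth geometry [base-circle involute, m = 4.185, 41T]
pitch radius r_p = m·N/2 = 4.185·41/2 = 85.792500
base radius r_b = r_p·cos α = 85.792500·cos 23.744° = 78.530478
roll angle φ = 2.575° = 0.04494223 rad
x = r_b·(cos φ + φ·sin φ) = 78.609746
y = r_b·(sin φ − φ·cos φ) = 0.002376

x=78.609746 y=0.002376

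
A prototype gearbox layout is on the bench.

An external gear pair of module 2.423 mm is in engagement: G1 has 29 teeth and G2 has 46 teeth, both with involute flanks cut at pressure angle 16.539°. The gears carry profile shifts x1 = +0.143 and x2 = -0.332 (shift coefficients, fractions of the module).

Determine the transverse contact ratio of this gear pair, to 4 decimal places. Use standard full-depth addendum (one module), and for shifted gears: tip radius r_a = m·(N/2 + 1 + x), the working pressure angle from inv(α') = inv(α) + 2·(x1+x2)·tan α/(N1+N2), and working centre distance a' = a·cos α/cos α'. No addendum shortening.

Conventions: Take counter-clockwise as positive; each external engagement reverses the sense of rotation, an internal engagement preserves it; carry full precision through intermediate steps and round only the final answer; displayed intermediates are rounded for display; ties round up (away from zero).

topology: single-mesh involute geometry — m = 2.423, 29T/46T pair
base radii: r_b1 = 33.679893, r_b2 = 53.423279
tip radii: r_a1 = 37.902989, r_a2 = 57.347564
inv(α') = inv(16.539°) + 2·(+0.143-0.332)·tan α/(29+46) = 0.00679739  ⇒  α' = 15.49917°
a' = a·cos α / cos α' = 90.8625·cos 16.539°/cos 15.49917° = 90.390275
action lengths: √(r_a1²−r_b1²) = 17.386816, √(r_a2²−r_b2²) = 20.849373
base pitch p_b = π·m·cos α = 7.297138
CR = (17.386816 + 20.849373 − 90.390275·sin 15.49917°)/7.297138 = 1.929757
contact ratio ≈ 1.9298

1.9298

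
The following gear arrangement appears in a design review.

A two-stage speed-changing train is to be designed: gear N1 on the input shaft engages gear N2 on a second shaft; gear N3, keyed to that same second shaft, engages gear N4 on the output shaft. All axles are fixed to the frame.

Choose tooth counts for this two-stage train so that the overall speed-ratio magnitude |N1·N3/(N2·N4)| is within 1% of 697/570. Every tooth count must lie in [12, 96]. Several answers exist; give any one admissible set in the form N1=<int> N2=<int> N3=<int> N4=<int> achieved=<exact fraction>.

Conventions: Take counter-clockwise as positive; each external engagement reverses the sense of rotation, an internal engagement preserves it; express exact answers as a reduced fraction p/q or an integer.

topology: fixed-axis compound train — 2 stages, target 697/570
target = 697/570 in lowest terms: an exact hit needs N1·N3 = k·697 and N2·N4 = k·570 for one integer k, every count in [12, 96]; additionally prefer no 1:1 stage (N1 ≠ N2, N3 ≠ N4)
k = 1: N1·N3 = 697 = 17·41, N2·N4 = 570 = 15·38
achieved = 17·41/(15·38) = 697/570; |achieved − target| = 0 ≤ 697/57000 ✓

N1=17 N2=15 N3=41 N4=38 achieved=697/570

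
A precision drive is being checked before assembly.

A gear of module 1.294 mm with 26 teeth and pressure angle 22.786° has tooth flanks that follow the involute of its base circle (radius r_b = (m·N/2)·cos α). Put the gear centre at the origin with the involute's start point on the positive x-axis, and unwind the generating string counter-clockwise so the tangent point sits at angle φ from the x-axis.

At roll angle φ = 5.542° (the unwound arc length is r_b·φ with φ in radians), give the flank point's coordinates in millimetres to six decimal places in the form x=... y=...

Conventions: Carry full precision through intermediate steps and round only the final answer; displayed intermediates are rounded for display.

topology: single-mesh involute geometry — m = 1.294, N = 26
pitch radius r_p = m·N/2 = 1.294·26/2 = 16.822000
base radius r_b = r_p·cos α = 16.822000·cos 22.786° = 15.509174
roll angle φ = 5.542° = 0.09672615 rad
x = r_b·(cos φ + φ·sin φ) = 15.581556
y = r_b·(sin φ − φ·cos φ) = 0.004674

x=15.581556 y=0.004674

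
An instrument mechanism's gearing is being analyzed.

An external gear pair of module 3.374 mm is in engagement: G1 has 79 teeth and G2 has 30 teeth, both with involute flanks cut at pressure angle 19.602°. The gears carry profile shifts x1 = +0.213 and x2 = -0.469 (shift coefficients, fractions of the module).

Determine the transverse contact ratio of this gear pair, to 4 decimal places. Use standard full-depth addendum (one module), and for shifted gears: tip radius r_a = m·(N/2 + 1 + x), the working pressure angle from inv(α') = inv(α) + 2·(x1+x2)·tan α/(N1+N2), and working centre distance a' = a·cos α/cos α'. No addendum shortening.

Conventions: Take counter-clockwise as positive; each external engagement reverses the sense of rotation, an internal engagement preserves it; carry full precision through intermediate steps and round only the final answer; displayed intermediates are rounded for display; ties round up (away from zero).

recognized (one external pair, fixed centres): single-mesh tooth geometry, m = 3.374, N1 = 79, N2 = 30
base radii: r_b1 = 125.549262, r_b2 = 47.676935
tip radii: r_a1 = 137.365662, r_a2 = 52.401594
inv(α') = inv(19.602°) + 2·(+0.213-0.469)·tan α/(79+30) = 0.01233108  ⇒  α' = 18.81245°
a' = a·cos α / cos α' = 183.8830·cos 19.602°/cos 18.81245° = 183.002330
action lengths: √(r_a1²−r_b1²) = 55.737849, √(r_a2²−r_b2²) = 21.744814
base pitch p_b = π·m·cos α = 9.985434
CR = (55.737849 + 21.744814 − 183.002330·sin 18.81245°)/9.985434 = 1.849658
contact ratio ≈ 1.8497

1.8497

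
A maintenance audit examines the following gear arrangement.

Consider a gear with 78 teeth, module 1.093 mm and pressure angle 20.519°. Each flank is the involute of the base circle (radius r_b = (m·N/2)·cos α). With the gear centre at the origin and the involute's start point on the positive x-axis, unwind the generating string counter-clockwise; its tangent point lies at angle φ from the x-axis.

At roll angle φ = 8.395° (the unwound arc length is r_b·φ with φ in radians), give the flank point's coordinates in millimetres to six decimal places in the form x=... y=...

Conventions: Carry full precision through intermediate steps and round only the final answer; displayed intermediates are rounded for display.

single-mesh involute tooth geometry (78T wheel at module 1.093)
pitch radius r_p = m·N/2 = 1.093·78/2 = 42.627000
base radius r_b = r_p·cos α = 42.627000·cos 20.519° = 39.922573
roll angle φ = 8.395° = 0.14652039 rad
x = r_b·(cos φ + φ·sin φ) = 40.348809
y = r_b·(sin φ − φ·cos φ) = 0.041769

x=40.348809 y=0.041769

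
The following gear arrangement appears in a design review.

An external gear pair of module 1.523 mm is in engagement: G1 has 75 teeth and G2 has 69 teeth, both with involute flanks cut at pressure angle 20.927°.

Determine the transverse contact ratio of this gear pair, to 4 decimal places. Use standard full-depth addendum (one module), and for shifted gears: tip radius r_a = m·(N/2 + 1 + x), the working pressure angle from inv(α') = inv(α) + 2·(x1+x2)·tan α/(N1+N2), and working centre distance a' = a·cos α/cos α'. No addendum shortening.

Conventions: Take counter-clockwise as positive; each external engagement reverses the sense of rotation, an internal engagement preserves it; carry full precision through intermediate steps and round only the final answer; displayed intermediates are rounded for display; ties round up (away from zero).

1.7582

topology: single-mesh involute geometry — m = 1.523, 75T/69T pair
base radii: r_b1 = 53.345146, r_b2 = 49.077534
tip radii: r_a1 = 58.635500, r_a2 = 54.066500
no profile shift: α' = α, a' = a
action lengths: √(r_a1²−r_b1²) = 24.339623, √(r_a2²−r_b2²) = 22.684401
base pitch p_b = π·m·cos α = 4.469033
CR = (24.339623 + 22.684401 − 109.656000·sin 20.92700°)/4.469033 = 1.758164
contact ratio ≈ 1.7582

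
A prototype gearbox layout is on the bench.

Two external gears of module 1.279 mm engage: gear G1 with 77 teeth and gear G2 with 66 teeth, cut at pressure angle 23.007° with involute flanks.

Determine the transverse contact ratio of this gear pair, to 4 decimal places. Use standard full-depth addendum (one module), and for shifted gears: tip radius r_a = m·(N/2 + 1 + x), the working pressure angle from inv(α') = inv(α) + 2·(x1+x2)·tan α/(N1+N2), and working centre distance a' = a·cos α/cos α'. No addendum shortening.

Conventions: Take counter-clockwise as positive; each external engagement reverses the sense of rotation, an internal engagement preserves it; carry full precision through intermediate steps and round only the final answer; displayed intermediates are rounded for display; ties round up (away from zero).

class = single-mesh tooth geometry [involute pair 77T × 66T, m = 1.279]
base radii: r_b1 = 45.324689, r_b2 = 38.849733
tip radii: r_a1 = 50.520500, r_a2 = 43.486000
no profile shift: α' = α, a' = a
action lengths: √(r_a1²−r_b1²) = 22.315768, √(r_a2²−r_b2²) = 19.537923
base pitch p_b = π·m·cos α = 3.698486
CR = (22.315768 + 19.537923 − 91.448500·sin 23.00700°)/3.698486 = 1.652468
contact ratio ≈ 1.6525

1.6525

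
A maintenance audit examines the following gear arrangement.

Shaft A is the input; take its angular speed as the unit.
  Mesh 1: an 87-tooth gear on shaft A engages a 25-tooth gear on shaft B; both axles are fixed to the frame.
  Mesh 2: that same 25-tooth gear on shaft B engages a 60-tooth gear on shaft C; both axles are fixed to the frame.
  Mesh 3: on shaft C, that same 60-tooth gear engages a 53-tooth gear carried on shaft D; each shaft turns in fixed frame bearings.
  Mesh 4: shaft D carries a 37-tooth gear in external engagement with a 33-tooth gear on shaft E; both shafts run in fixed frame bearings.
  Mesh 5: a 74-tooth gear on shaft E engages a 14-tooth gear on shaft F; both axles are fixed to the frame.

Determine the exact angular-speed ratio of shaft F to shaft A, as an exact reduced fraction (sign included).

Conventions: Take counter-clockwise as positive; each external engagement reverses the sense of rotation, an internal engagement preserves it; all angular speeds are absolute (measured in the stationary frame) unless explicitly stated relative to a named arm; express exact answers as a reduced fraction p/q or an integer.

-39701/4081

class = fixed-axis compound train [5 meshes; 5 ratios multiply, 5 sense flips]
mesh 1 [87T→25T]: running ratio 87/25, sense −
mesh 2 [25T→60T]: running ratio 29/20, sense +
mesh 3 [60T→53T]: running ratio 87/53, sense −
mesh 4 [37T→33T]: running ratio 1073/583, sense +
mesh 5 [74T→14T]: running ratio 39701/4081, sense −
ω_out/ω_in = -39701/4081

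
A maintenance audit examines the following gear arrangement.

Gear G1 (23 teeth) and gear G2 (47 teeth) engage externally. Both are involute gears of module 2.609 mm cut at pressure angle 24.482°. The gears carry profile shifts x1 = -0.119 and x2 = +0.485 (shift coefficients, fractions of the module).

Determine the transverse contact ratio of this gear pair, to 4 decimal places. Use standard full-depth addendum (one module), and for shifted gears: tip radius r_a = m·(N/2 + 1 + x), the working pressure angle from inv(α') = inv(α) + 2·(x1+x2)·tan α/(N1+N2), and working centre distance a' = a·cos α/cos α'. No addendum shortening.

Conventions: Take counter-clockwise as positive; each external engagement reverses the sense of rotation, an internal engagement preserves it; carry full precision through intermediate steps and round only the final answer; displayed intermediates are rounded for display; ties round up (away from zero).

1.4635

recognized (one external pair, fixed centres): single-mesh tooth geometry, m = 2.609, N1 = 23, N2 = 47
base radii: r_b1 = 27.305930, r_b2 = 55.799075
tip radii: r_a1 = 32.302029, r_a2 = 65.185865
inv(α') = inv(24.482°) + 2·(-0.119+0.485)·tan α/(23+47) = 0.03281702  ⇒  α' = 25.72450°
a' = a·cos α / cos α' = 91.3150·cos 24.482°/cos 25.72450° = 92.247517
action lengths: √(r_a1²−r_b1²) = 17.257092, √(r_a2²−r_b2²) = 33.699558
base pitch p_b = π·m·cos α = 7.459488
CR = (17.257092 + 33.699558 − 92.247517·sin 25.72450°)/7.459488 = 1.463524
contact ratio ≈ 1.4635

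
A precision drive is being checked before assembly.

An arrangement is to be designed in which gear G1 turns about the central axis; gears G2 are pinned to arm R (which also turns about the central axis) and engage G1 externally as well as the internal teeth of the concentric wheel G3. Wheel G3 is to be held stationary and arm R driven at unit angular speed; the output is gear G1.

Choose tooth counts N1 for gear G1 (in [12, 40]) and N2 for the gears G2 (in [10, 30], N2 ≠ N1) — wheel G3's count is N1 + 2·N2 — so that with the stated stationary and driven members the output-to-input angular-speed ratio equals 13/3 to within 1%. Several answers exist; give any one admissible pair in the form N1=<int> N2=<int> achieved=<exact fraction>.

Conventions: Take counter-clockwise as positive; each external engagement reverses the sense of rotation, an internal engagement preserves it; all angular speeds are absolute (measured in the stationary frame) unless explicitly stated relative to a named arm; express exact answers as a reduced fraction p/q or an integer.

N1=12 N2=14 achieved=13/3

design class (target 13/3): planetary set
Willis with ω_ring = 0: ω_sun/ω_arm = (N1+N3)/N1; set equal to 13/3  ⇒  N3/N1 = 13/3 − 1 = 10/3
N3 = N1 + 2·N2  ⇒  N2/N1 = (N3/N1 − 1)/2 = (10/3 − 1)/2 = 7/6
smallest multiple with N1 ≥ 12 and N2 ≥ 10: k = 2  ⇒  N1 = 2·6 = 12, N2 = 2·7 = 14 (N1 ≤ 40, N2 ≤ 30, N2 ≠ N1 ✓), N3 = 12 + 2·14 = 40
check: (N1+N3)/N1 with N1 = 12, N3 = 40 gives 13/3; |achieved − target| = 0 ≤ 13/300 ✓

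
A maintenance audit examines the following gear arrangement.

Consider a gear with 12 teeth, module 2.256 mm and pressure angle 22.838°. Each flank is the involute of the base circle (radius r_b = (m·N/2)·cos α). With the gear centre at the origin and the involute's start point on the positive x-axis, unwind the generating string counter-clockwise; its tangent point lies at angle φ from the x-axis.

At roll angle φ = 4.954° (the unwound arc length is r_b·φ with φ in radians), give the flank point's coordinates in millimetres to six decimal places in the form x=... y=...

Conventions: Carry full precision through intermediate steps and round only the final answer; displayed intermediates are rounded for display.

recognized (one wheel, involute flank): single-mesh tooth geometry, m = 2.256, N = 12
pitch radius r_p = m·N/2 = 2.256·12/2 = 13.536000
base radius r_b = r_p·cos α = 13.536000·cos 22.838° = 12.474858
roll angle φ = 4.954° = 0.08646361 rad
x = r_b·(cos φ + φ·sin φ) = 12.521402
y = r_b·(sin φ − φ·cos φ) = 0.002686

x=12.521402 y=0.002686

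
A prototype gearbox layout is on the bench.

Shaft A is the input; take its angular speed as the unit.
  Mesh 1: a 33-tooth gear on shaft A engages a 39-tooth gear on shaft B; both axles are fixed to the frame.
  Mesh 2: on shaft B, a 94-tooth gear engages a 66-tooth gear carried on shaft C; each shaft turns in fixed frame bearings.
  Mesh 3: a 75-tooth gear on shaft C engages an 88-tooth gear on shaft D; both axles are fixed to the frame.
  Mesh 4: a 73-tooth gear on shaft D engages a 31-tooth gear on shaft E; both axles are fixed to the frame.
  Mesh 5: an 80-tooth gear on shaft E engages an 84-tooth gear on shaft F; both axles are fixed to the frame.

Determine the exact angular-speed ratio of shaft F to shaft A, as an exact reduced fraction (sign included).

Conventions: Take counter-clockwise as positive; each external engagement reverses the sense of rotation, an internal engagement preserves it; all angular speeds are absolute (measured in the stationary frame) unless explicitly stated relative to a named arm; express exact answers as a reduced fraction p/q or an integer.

class = fixed-axis compound train [5 meshes; 5 ratios multiply, 5 sense flips]
mesh 1 [33T→39T]: running ratio 11/13, sense −
mesh 2 [94T→66T]: running ratio 47/39, sense +
mesh 3 [75T→88T]: running ratio 1175/1144, sense −
mesh 4 [73T→31T]: running ratio 85775/35464, sense +
mesh 5 [80T→84T]: running ratio 428875/186186, sense −
ω_out/ω_in = -428875/186186

-428875/186186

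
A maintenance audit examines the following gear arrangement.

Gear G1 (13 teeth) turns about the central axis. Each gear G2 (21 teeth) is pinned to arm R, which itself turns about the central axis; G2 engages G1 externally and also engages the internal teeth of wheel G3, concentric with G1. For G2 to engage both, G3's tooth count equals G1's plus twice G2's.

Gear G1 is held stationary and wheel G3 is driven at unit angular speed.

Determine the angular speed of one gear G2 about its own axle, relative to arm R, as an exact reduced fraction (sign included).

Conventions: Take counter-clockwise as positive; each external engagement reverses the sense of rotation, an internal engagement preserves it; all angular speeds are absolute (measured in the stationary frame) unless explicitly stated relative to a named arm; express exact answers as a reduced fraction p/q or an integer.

715/1428

topology: planetary set — G1 13T / G2 21T / G3 55T, arm = carrier (Willis)
ring teeth: 13 + 2·21 = 55
13(ω_sun−ω_arm) = −55(ω_ring−ω_arm),  ω_sun = 0, ω_ring = 1
13(0−ω_arm) = −55(1−ω_arm)  ⇒  68·ω_arm = 55  ⇒  ω_arm = 55/68
sun–planet mesh: 13·(0−55/68) = −21·(ω_p−ω_arm)  ⇒  ω_p−ω_arm = 715/1428
exact speed ratio = 715/1428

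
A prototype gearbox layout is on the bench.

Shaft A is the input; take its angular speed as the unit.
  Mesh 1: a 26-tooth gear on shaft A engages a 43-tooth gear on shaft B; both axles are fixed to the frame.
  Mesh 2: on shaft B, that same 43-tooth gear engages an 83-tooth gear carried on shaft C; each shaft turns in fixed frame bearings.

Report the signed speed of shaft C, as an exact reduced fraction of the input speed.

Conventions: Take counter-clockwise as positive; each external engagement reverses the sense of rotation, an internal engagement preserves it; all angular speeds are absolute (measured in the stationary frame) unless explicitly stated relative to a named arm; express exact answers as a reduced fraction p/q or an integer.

26/83

2-mesh fixed-axis compound train (all bearings frame-fixed)
mesh 1 [26T→43T]: |ω|/ω_in = 1×26/43 = 26/43, sense flips to −
mesh 2 [43T→83T]: |ω|/ω_in = (26/43)×43/83 = 26/83, sense flips to +
signed output speed (× input speed) = 26/83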